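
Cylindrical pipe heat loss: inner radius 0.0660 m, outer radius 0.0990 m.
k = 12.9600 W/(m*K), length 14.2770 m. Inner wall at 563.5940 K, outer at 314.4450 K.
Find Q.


dT = 249.1490 K
ln(ro/ri) = 0.4055
Q = 2*pi*12.9600*14.2770*249.1490 / 0.4055 = 714377.0441 W

714377.0441 W


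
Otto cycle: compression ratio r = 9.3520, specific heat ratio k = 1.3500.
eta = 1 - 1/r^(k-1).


r^(k-1) = 2.1868
eta = 1 - 1/2.1868 = 0.5427 = 54.2719%

54.2719%


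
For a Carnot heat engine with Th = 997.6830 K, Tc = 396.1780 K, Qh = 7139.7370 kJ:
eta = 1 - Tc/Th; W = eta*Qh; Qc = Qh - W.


eta = 1 - 396.1780/997.6830 = 0.6029
W = 0.6029 * 7139.7370 = 4304.5612 kJ
Qc = 7139.7370 - 4304.5612 = 2835.1758 kJ

eta = 60.2902%, W = 4304.5612 kJ, Qc = 2835.1758 kJ


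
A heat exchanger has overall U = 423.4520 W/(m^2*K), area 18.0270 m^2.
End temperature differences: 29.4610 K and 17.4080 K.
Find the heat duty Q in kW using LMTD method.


LMTD = 22.9085 K
Q = 423.4520 * 18.0270 * 22.9085 = 174873.3219 W = 174.8733 kW

174.8733 kW


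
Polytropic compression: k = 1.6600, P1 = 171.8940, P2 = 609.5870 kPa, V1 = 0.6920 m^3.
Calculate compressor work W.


(k-1)/k = 0.3976
(P2/P1)^exp = 1.6542
W = 2.5152 * 171.8940 * 0.6920 * (1.6542 - 1) = 195.7197 kJ

195.7197 kJ


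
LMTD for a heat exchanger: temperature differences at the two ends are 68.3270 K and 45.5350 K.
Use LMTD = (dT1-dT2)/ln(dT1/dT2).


dT1/dT2 = 1.5005
ln(dT1/dT2) = 0.4058
LMTD = 22.7920 / 0.4058 = 56.1623 K

56.1623 K


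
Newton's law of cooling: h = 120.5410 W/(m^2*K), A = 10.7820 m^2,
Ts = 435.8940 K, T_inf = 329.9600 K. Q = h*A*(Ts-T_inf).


dT = 105.9340 K
Q = 120.5410 * 10.7820 * 105.9340 = 137679.5661 W

137679.5661 W


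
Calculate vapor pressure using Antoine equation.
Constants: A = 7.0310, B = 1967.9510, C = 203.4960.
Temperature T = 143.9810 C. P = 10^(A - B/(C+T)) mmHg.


C+T = 347.4770
B/(C+T) = 5.6635
log10(P) = 7.0310 - 5.6635 = 1.3675
P = 10^1.3675 = 23.3054 mmHg

23.3054 mmHg


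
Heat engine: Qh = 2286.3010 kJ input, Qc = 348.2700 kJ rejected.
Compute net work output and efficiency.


W = 2286.3010 - 348.2700 = 1938.0310 kJ
eta = 1938.0310 / 2286.3010 = 0.8477 = 84.7671%

W = 1938.0310 kJ, eta = 84.7671%


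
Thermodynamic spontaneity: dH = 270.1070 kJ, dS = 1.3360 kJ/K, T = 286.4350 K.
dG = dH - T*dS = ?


T*dS = 286.4350 * 1.3360 = 382.6772 kJ
dG = 270.1070 - 382.6772 = -112.5702 kJ (spontaneous)

dG = -112.5702 kJ, spontaneous


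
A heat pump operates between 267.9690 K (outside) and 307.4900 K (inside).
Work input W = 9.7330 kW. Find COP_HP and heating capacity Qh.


COP = 307.4900 / 39.5210 = 7.7804
Qh = 7.7804 * 9.7330 = 75.7268 kW

COP = 7.7804, Qh = 75.7268 kW


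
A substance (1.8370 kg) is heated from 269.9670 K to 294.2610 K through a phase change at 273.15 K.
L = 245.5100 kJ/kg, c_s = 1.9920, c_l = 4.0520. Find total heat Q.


Q1 (sensible, solid) = 1.8370 * 1.9920 * 3.1830 = 11.6476 kJ
Q2 (latent) = 1.8370 * 245.5100 = 451.0019 kJ
Q3 (sensible, liquid) = 1.8370 * 4.0520 * 21.1110 = 157.1402 kJ
Q_total = 619.7897 kJ

619.7897 kJ


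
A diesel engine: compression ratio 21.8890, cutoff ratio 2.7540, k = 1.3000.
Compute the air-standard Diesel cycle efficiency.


r^(k-1) = 2.5239
rc^k = 3.7321
eta = 0.5253 = 52.5260%

52.5260%


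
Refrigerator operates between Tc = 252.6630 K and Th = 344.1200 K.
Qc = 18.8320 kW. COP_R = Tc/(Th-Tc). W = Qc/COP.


COP = 252.6630 / 91.4570 = 2.7626
W = 18.8320 / 2.7626 = 6.8167 kW

COP = 2.7626, W = 6.8167 kW


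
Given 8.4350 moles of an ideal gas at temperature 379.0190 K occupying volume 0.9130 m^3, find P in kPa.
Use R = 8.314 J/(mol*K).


P = nRT/V = 8.4350 * 8.314 * 379.0190 / 0.9130
= 26580.0681 / 0.9130 = 29112.8894 Pa = 29.1129 kPa

29.1129 kPa


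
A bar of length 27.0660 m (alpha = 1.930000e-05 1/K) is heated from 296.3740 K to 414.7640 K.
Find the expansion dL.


dT = 118.3900 K
dL = 1.930000e-05 * 27.0660 * 118.3900 = 0.061844 m
L_final = 27.127844 m

dL = 0.061844 m


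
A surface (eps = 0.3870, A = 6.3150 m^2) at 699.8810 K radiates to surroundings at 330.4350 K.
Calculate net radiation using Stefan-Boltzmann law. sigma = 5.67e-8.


T^4 = 2.3994e+11
Tsurr^4 = 1.1922e+10
Q = 0.3870 * 5.67e-8 * 6.3150 * 2.2801e+11 = 31595.8923 W

31595.8923 W


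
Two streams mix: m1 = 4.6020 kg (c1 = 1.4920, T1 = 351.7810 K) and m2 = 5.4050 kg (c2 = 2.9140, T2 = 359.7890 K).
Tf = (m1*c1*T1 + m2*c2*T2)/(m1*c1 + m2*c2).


num = 8082.1310
den = 22.6164
Tf = 357.3578 K

357.3578 K


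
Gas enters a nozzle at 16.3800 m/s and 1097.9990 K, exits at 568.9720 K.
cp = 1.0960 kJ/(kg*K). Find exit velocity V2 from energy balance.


dT = 529.0270 K
2*cp*1000*dT = 1159627.1840
V1^2 = 268.3044
V2 = sqrt(1159895.4884) = 1076.9844 m/s

1076.9844 m/s


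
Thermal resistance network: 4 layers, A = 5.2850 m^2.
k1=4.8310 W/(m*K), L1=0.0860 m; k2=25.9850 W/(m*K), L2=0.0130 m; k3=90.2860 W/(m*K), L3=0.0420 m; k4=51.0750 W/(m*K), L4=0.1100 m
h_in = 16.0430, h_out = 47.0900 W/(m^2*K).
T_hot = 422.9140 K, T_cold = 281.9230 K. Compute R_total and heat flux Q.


R_conv_in = 1/(16.0430*5.2850) = 0.0118
R_1 = 0.0860/(4.8310*5.2850) = 0.0034
R_2 = 0.0130/(25.9850*5.2850) = 9.4662e-05
R_3 = 0.0420/(90.2860*5.2850) = 8.8021e-05
R_4 = 0.1100/(51.0750*5.2850) = 0.0004
R_conv_out = 1/(47.0900*5.2850) = 0.0040
R_total = 0.0198 K/W
Q = 140.9910 / 0.0198 = 7131.2331 W

R_total = 0.0198 K/W, Q = 7131.2331 W


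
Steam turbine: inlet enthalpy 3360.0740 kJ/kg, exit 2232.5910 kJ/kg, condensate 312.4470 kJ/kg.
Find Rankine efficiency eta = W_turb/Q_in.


W = 1127.4830 kJ/kg
Q_in = 3047.6270 kJ/kg
eta = 0.3700 = 36.9954%

eta = 36.9954%


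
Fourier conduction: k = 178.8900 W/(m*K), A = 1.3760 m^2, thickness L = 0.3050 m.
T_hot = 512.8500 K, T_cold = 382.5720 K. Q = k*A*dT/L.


dT = 130.2780 K
Q = 178.8900 * 1.3760 * 130.2780 / 0.3050 = 105141.8808 W

105141.8808 W


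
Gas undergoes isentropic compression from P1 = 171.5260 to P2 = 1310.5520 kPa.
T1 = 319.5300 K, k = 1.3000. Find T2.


(k-1)/k = 0.2308
(P2/P1)^exp = 1.5988
T2 = 319.5300 * 1.5988 = 510.8690 K

510.8690 K


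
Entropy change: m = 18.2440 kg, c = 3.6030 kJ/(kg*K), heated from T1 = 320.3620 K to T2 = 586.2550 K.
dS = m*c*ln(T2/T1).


T2/T1 = 1.8300
ln(T2/T1) = 0.6043
dS = 18.2440 * 3.6030 * 0.6043 = 39.7227 kJ/K

39.7227 kJ/K


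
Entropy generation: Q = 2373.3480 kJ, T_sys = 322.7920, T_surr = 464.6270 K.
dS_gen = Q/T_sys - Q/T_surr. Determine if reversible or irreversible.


dS_sys = 2373.3480/322.7920 = 7.3526 kJ/K
dS_surr = -2373.3480/464.6270 = -5.1081 kJ/K
dS_gen = 7.3526 - 5.1081 = 2.2445 kJ/K (irreversible)

dS_gen = 2.2445 kJ/K, irreversible


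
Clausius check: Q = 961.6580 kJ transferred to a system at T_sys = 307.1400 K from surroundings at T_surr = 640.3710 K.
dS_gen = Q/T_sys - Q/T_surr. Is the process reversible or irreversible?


dS_sys = 961.6580/307.1400 = 3.1310 kJ/K
dS_surr = -961.6580/640.3710 = -1.5017 kJ/K
dS_gen = 3.1310 - 1.5017 = 1.6293 kJ/K (irreversible)

dS_gen = 1.6293 kJ/K, irreversible


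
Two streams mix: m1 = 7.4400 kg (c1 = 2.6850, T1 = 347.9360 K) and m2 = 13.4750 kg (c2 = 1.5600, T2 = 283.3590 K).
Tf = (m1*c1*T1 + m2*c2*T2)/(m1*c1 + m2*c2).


num = 12906.9982
den = 40.9974
Tf = 314.8248 K

314.8248 K


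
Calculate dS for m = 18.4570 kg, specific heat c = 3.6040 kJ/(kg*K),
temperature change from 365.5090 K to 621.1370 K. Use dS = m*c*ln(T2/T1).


T2/T1 = 1.6994
ln(T2/T1) = 0.5303
dS = 18.4570 * 3.6040 * 0.5303 = 35.2724 kJ/K

35.2724 kJ/K


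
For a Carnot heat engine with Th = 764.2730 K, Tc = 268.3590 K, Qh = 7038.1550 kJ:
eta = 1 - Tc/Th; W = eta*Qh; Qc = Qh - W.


eta = 1 - 268.3590/764.2730 = 0.6489
W = 0.6489 * 7038.1550 = 4566.8493 kJ
Qc = 7038.1550 - 4566.8493 = 2471.3057 kJ

eta = 64.8870%, W = 4566.8493 kJ, Qc = 2471.3057 kJ


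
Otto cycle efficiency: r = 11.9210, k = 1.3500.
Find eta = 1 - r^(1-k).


r^(k-1) = 2.3807
eta = 1 - 1/2.3807 = 0.5800 = 57.9960%

57.9960%


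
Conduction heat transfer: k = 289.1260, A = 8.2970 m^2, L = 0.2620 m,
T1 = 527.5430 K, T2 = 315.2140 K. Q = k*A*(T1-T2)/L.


dT = 212.3290 K
Q = 289.1260 * 8.2970 * 212.3290 / 0.2620 = 1944089.5285 W

1944089.5285 W


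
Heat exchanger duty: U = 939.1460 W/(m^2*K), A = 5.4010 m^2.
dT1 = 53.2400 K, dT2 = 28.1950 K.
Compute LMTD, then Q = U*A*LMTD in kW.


LMTD = 39.3997 K
Q = 939.1460 * 5.4010 * 39.3997 = 199847.9957 W = 199.8480 kW

199.8480 kW


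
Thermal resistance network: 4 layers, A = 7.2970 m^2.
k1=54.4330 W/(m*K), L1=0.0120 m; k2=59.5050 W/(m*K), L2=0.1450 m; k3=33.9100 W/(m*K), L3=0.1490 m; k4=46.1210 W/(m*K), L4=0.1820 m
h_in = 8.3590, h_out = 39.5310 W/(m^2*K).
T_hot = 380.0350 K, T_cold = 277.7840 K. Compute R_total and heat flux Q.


R_conv_in = 1/(8.3590*7.2970) = 0.0164
R_1 = 0.0120/(54.4330*7.2970) = 3.0212e-05
R_2 = 0.1450/(59.5050*7.2970) = 0.0003
R_3 = 0.1490/(33.9100*7.2970) = 0.0006
R_4 = 0.1820/(46.1210*7.2970) = 0.0005
R_conv_out = 1/(39.5310*7.2970) = 0.0035
R_total = 0.0214 K/W
Q = 102.2510 / 0.0214 = 4785.1417 W

R_total = 0.0214 K/W, Q = 4785.1417 W


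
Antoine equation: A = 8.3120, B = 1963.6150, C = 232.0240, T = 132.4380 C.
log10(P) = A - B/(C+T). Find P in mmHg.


C+T = 364.4620
B/(C+T) = 5.3877
log10(P) = 8.3120 - 5.3877 = 2.9243
P = 10^2.9243 = 840.0237 mmHg

840.0237 mmHg


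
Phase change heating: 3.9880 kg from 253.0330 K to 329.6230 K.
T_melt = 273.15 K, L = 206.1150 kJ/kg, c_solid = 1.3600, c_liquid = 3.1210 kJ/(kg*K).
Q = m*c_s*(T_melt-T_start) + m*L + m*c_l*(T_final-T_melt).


Q1 (sensible, solid) = 3.9880 * 1.3600 * 20.1170 = 109.1082 kJ
Q2 (latent) = 3.9880 * 206.1150 = 821.9866 kJ
Q3 (sensible, liquid) = 3.9880 * 3.1210 * 56.4730 = 702.8939 kJ
Q_total = 1633.9887 kJ

1633.9887 kJ


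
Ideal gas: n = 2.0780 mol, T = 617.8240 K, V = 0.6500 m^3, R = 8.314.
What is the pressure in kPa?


P = nRT/V = 2.0780 * 8.314 * 617.8240 / 0.6500
= 10673.8314 / 0.6500 = 16421.2791 Pa = 16.4213 kPa

16.4213 kPa


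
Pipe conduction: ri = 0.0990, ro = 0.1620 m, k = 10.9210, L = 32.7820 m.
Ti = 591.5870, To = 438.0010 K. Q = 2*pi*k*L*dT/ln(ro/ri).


dT = 153.5860 K
ln(ro/ri) = 0.4925
Q = 2*pi*10.9210*32.7820*153.5860 / 0.4925 = 701526.1311 W

701526.1311 W


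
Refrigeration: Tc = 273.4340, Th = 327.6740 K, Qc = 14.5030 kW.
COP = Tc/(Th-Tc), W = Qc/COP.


COP = 273.4340 / 54.2400 = 5.0412
W = 14.5030 / 5.0412 = 2.8769 kW

COP = 5.0412, W = 2.8769 kW


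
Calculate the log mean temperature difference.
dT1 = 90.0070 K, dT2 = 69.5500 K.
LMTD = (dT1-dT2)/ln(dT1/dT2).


dT1/dT2 = 1.2941
ln(dT1/dT2) = 0.2578
LMTD = 20.4570 / 0.2578 = 79.3394 K

79.3394 K


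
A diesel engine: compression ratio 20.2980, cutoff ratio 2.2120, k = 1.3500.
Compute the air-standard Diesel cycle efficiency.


r^(k-1) = 2.8682
rc^k = 2.9205
eta = 0.5908 = 59.0764%

59.0764%


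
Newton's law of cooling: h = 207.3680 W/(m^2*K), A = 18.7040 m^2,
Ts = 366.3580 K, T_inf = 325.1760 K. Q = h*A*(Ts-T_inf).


dT = 41.1820 K
Q = 207.3680 * 18.7040 * 41.1820 = 159728.9612 W

159728.9612 W


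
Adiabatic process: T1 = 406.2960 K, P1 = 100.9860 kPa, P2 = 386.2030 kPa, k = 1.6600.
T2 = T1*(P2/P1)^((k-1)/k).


(k-1)/k = 0.3976
(P2/P1)^exp = 1.7046
T2 = 406.2960 * 1.7046 = 692.5651 K

692.5651 K


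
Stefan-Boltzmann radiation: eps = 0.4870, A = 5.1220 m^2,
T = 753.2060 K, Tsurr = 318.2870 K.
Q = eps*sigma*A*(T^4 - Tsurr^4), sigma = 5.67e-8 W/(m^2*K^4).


T^4 = 3.2185e+11
Tsurr^4 = 1.0263e+10
Q = 0.4870 * 5.67e-8 * 5.1220 * 3.1159e+11 = 44068.9298 W

44068.9298 W


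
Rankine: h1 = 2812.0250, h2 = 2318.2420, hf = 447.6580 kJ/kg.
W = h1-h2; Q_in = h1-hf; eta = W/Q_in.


W = 493.7830 kJ/kg
Q_in = 2364.3670 kJ/kg
eta = 0.2088 = 20.8844%

eta = 20.8844%


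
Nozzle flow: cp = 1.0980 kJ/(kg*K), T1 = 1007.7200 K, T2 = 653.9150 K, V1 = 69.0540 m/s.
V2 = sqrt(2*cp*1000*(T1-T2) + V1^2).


dT = 353.8050 K
2*cp*1000*dT = 776955.7800
V1^2 = 4768.4549
V2 = sqrt(781724.2349) = 884.1517 m/s

884.1517 m/s


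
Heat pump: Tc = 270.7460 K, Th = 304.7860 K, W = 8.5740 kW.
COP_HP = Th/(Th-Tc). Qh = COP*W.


COP = 304.7860 / 34.0400 = 8.9538
Qh = 8.9538 * 8.5740 = 76.7695 kW

COP = 8.9538, Qh = 76.7695 kW


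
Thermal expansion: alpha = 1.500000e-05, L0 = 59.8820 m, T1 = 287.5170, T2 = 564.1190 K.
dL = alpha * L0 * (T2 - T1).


dT = 276.6020 K
dL = 1.500000e-05 * 59.8820 * 276.6020 = 0.248452 m
L_final = 60.130452 m

dL = 0.248452 m


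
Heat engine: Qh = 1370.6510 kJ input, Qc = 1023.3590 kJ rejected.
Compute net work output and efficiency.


W = 1370.6510 - 1023.3590 = 347.2920 kJ
eta = 347.2920 / 1370.6510 = 0.2534 = 25.3377%

W = 347.2920 kJ, eta = 25.3377%


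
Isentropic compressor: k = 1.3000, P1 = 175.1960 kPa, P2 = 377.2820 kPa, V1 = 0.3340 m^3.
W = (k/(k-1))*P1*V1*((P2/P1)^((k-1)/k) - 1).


(k-1)/k = 0.2308
(P2/P1)^exp = 1.1937
W = 4.3333 * 175.1960 * 0.3340 * (1.1937 - 1) = 49.1046 kJ

49.1046 kJ


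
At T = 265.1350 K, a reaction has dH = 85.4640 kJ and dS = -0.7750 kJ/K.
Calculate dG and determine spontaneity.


T*dS = 265.1350 * -0.7750 = -205.4796 kJ
dG = 85.4640 + 205.4796 = 290.9436 kJ (non-spontaneous)

dG = 290.9436 kJ, non-spontaneous


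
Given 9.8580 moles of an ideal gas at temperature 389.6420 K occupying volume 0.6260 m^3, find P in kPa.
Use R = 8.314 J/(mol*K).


P = nRT/V = 9.8580 * 8.314 * 389.6420 / 0.6260
= 31934.8292 / 0.6260 = 51014.1042 Pa = 51.0141 kPa

51.0141 kPa


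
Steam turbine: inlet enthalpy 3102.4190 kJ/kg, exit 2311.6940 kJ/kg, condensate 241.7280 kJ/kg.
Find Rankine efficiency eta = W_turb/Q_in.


W = 790.7250 kJ/kg
Q_in = 2860.6910 kJ/kg
eta = 0.2764 = 27.6410%

eta = 27.6410%


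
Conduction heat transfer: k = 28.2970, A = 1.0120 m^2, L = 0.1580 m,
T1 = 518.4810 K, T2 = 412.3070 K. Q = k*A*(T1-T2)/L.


dT = 106.1740 K
Q = 28.2970 * 1.0120 * 106.1740 / 0.1580 = 19243.4085 W

19243.4085 W


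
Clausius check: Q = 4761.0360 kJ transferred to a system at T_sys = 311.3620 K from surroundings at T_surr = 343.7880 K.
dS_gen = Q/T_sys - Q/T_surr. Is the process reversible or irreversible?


dS_sys = 4761.0360/311.3620 = 15.2910 kJ/K
dS_surr = -4761.0360/343.7880 = -13.8488 kJ/K
dS_gen = 15.2910 - 13.8488 = 1.4422 kJ/K (irreversible)

dS_gen = 1.4422 kJ/K, irreversible


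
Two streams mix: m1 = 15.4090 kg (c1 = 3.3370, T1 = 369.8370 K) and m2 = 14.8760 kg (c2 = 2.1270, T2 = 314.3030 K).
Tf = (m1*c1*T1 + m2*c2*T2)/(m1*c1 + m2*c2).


num = 28961.8972
den = 83.0611
Tf = 348.6819 K

348.6819 K


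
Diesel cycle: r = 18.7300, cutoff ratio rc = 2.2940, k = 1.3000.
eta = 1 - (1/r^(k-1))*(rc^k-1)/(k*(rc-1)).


r^(k-1) = 2.4086
rc^k = 2.9429
eta = 0.5205 = 52.0482%

52.0482%


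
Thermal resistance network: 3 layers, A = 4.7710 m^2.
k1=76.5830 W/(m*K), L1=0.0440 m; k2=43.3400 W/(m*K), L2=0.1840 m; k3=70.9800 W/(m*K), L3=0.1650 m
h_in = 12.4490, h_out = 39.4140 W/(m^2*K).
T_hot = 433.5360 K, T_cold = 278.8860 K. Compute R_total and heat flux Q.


R_conv_in = 1/(12.4490*4.7710) = 0.0168
R_1 = 0.0440/(76.5830*4.7710) = 0.0001
R_2 = 0.1840/(43.3400*4.7710) = 0.0009
R_3 = 0.1650/(70.9800*4.7710) = 0.0005
R_conv_out = 1/(39.4140*4.7710) = 0.0053
R_total = 0.0237 K/W
Q = 154.6500 / 0.0237 = 6538.5371 W

R_total = 0.0237 K/W, Q = 6538.5371 W


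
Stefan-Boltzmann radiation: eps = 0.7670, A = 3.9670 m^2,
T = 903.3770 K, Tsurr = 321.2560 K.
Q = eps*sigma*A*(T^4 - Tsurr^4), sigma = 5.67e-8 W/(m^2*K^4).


T^4 = 6.6600e+11
Tsurr^4 = 1.0651e+10
Q = 0.7670 * 5.67e-8 * 3.9670 * 6.5535e+11 = 113061.5527 W

113061.5527 W


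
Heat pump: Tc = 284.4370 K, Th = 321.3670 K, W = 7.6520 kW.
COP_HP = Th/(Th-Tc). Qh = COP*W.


COP = 321.3670 / 36.9300 = 8.7021
Qh = 8.7021 * 7.6520 = 66.5881 kW

COP = 8.7021, Qh = 66.5881 kW


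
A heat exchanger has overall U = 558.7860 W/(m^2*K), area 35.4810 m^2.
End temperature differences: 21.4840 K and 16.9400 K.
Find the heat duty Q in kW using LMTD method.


LMTD = 19.1221 K
Q = 558.7860 * 35.4810 * 19.1221 = 379120.2588 W = 379.1203 kW

379.1203 kW


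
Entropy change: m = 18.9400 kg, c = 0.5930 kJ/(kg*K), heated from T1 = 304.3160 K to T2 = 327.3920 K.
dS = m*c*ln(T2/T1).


T2/T1 = 1.0758
ln(T2/T1) = 0.0731
dS = 18.9400 * 0.5930 * 0.0731 = 0.8209 kJ/K

0.8209 kJ/K


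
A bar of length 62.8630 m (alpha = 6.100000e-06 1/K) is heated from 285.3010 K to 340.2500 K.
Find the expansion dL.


dT = 54.9490 K
dL = 6.100000e-06 * 62.8630 * 54.9490 = 0.021071 m
L_final = 62.884071 m

dL = 0.021071 m


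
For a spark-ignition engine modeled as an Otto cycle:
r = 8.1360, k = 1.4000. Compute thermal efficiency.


r^(k-1) = 2.3129
eta = 1 - 1/2.3129 = 0.5676 = 56.7650%

56.7650%


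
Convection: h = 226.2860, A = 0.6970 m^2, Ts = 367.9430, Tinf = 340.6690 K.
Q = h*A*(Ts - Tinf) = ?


dT = 27.2740 K
Q = 226.2860 * 0.6970 * 27.2740 = 4301.6919 W

4301.6919 W


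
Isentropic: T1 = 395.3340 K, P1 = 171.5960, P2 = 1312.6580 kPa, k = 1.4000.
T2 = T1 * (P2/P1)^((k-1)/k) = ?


(k-1)/k = 0.2857
(P2/P1)^exp = 1.7884
T2 = 395.3340 * 1.7884 = 707.0238 K

707.0238 K


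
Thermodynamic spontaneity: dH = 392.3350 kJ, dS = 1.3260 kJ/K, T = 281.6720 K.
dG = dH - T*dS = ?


T*dS = 281.6720 * 1.3260 = 373.4971 kJ
dG = 392.3350 - 373.4971 = 18.8379 kJ (non-spontaneous)

dG = 18.8379 kJ, non-spontaneous


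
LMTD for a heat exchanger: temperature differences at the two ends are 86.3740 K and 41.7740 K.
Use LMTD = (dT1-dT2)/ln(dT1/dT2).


dT1/dT2 = 2.0676
ln(dT1/dT2) = 0.7264
LMTD = 44.6000 / 0.7264 = 61.3976 K

61.3976 K


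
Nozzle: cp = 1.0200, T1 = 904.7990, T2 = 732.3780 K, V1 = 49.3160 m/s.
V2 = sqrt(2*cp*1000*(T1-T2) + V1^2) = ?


dT = 172.4210 K
2*cp*1000*dT = 351738.8400
V1^2 = 2432.0679
V2 = sqrt(354170.9079) = 595.1226 m/s

595.1226 m/s


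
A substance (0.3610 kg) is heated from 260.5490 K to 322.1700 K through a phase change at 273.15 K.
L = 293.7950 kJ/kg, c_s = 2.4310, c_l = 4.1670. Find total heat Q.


Q1 (sensible, solid) = 0.3610 * 2.4310 * 12.6010 = 11.0585 kJ
Q2 (latent) = 0.3610 * 293.7950 = 106.0600 kJ
Q3 (sensible, liquid) = 0.3610 * 4.1670 * 49.0200 = 73.7401 kJ
Q_total = 190.8587 kJ

190.8587 kJ


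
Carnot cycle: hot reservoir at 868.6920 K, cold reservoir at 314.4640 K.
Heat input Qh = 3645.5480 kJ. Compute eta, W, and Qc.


eta = 1 - 314.4640/868.6920 = 0.6380
W = 0.6380 * 3645.5480 = 2325.8701 kJ
Qc = 3645.5480 - 2325.8701 = 1319.6779 kJ

eta = 63.8003%, W = 2325.8701 kJ, Qc = 1319.6779 kJ


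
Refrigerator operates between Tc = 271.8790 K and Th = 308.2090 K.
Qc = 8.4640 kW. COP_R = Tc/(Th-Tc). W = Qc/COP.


COP = 271.8790 / 36.3300 = 7.4836
W = 8.4640 / 7.4836 = 1.1310 kW

COP = 7.4836, W = 1.1310 kW


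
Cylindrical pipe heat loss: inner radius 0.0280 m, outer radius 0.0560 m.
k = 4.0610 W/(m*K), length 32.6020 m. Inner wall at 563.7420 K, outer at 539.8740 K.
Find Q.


dT = 23.8680 K
ln(ro/ri) = 0.6931
Q = 2*pi*4.0610*32.6020*23.8680 / 0.6931 = 28644.9237 W

28644.9237 W


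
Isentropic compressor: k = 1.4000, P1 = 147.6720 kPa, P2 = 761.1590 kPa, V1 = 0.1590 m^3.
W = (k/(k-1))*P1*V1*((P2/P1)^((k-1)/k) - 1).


(k-1)/k = 0.2857
(P2/P1)^exp = 1.5976
W = 3.5000 * 147.6720 * 0.1590 * (1.5976 - 1) = 49.1138 kJ

49.1138 kJ


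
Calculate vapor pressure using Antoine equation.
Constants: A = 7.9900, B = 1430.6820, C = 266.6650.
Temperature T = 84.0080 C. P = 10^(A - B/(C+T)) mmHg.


C+T = 350.6730
B/(C+T) = 4.0798
log10(P) = 7.9900 - 4.0798 = 3.9102
P = 10^3.9102 = 8131.7131 mmHg

8131.7131 mmHg


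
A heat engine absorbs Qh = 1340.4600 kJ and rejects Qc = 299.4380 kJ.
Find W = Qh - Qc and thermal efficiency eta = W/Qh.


W = 1340.4600 - 299.4380 = 1041.0220 kJ
eta = 1041.0220 / 1340.4600 = 0.7766 = 77.6615%

W = 1041.0220 kJ, eta = 77.6615%


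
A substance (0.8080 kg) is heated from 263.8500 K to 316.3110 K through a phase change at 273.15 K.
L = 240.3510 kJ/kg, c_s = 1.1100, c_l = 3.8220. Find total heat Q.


Q1 (sensible, solid) = 0.8080 * 1.1100 * 9.3000 = 8.3410 kJ
Q2 (latent) = 0.8080 * 240.3510 = 194.2036 kJ
Q3 (sensible, liquid) = 0.8080 * 3.8220 * 43.1610 = 133.2888 kJ
Q_total = 335.8334 kJ

335.8334 kJ


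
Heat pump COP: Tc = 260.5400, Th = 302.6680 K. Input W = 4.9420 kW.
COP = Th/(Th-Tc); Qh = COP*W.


COP = 302.6680 / 42.1280 = 7.1845
Qh = 7.1845 * 4.9420 = 35.5057 kW

COP = 7.1845, Qh = 35.5057 kW


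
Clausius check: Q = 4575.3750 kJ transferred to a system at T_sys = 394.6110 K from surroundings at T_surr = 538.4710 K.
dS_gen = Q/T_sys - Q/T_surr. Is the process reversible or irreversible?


dS_sys = 4575.3750/394.6110 = 11.5946 kJ/K
dS_surr = -4575.3750/538.4710 = -8.4970 kJ/K
dS_gen = 11.5946 - 8.4970 = 3.0977 kJ/K (irreversible)

dS_gen = 3.0977 kJ/K, irreversible


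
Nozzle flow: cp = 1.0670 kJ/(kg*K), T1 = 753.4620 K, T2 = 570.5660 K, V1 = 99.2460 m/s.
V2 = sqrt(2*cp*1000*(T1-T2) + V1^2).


dT = 182.8960 K
2*cp*1000*dT = 390300.0640
V1^2 = 9849.7685
V2 = sqrt(400149.8325) = 632.5740 m/s

632.5740 m/s


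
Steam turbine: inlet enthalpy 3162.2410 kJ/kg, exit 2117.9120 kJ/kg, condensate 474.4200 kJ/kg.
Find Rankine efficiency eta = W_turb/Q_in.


W = 1044.3290 kJ/kg
Q_in = 2687.8210 kJ/kg
eta = 0.3885 = 38.8541%

eta = 38.8541%


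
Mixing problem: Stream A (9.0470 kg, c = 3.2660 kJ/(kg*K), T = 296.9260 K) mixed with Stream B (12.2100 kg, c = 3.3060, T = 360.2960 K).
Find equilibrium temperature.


num = 23317.2236
den = 69.9138
Tf = 333.5141 K

333.5141 K


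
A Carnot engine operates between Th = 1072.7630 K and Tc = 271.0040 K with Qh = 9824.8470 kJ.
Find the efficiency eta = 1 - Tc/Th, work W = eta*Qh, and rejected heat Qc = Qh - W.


eta = 1 - 271.0040/1072.7630 = 0.7474
W = 0.7474 * 9824.8470 = 7342.8702 kJ
Qc = 9824.8470 - 7342.8702 = 2481.9768 kJ

eta = 74.7378%, W = 7342.8702 kJ, Qc = 2481.9768 kJ


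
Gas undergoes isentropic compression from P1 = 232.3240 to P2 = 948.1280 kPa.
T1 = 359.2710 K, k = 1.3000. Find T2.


(k-1)/k = 0.2308
(P2/P1)^exp = 1.3834
T2 = 359.2710 * 1.3834 = 497.0153 K

497.0153 K


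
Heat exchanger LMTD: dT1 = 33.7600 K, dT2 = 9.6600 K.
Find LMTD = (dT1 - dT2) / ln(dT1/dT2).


dT1/dT2 = 3.4948
ln(dT1/dT2) = 1.2513
LMTD = 24.1000 / 1.2513 = 19.2602 K

19.2602 K


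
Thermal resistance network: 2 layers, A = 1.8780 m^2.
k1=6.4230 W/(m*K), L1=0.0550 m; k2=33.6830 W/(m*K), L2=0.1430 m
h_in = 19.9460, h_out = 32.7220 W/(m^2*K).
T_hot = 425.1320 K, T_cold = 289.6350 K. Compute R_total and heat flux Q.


R_conv_in = 1/(19.9460*1.8780) = 0.0267
R_1 = 0.0550/(6.4230*1.8780) = 0.0046
R_2 = 0.1430/(33.6830*1.8780) = 0.0023
R_conv_out = 1/(32.7220*1.8780) = 0.0163
R_total = 0.0498 K/W
Q = 135.4970 / 0.0498 = 2721.4086 W

R_total = 0.0498 K/W, Q = 2721.4086 W


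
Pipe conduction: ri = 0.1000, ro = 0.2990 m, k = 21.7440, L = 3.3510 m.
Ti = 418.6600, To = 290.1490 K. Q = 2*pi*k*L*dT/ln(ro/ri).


dT = 128.5110 K
ln(ro/ri) = 1.0953
Q = 2*pi*21.7440*3.3510*128.5110 / 1.0953 = 53716.9695 W

53716.9695 W


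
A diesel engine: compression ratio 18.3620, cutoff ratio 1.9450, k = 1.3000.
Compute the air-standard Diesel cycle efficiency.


r^(k-1) = 2.3943
rc^k = 2.3746
eta = 0.5327 = 53.2659%

53.2659%


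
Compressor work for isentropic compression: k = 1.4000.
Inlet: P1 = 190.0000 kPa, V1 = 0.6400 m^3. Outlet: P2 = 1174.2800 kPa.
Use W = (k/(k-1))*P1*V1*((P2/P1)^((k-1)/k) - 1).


(k-1)/k = 0.2857
(P2/P1)^exp = 1.6827
W = 3.5000 * 190.0000 * 0.6400 * (1.6827 - 1) = 290.5546 kJ

290.5546 kJ


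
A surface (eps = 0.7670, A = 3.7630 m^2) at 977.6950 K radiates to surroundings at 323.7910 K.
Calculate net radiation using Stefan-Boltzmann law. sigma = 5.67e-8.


T^4 = 9.1372e+11
Tsurr^4 = 1.0992e+10
Q = 0.7670 * 5.67e-8 * 3.7630 * 9.0273e+11 = 147730.5178 W

147730.5178 W


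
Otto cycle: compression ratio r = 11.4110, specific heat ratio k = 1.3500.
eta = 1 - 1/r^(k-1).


r^(k-1) = 2.3446
eta = 1 - 1/2.3446 = 0.5735 = 57.3483%

57.3483%


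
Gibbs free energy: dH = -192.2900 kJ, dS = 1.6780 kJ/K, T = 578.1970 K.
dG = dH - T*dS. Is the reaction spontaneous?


T*dS = 578.1970 * 1.6780 = 970.2146 kJ
dG = -192.2900 - 970.2146 = -1162.5046 kJ (spontaneous)

dG = -1162.5046 kJ, spontaneous


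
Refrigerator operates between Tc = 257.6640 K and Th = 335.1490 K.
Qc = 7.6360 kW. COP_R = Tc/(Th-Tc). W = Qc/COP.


COP = 257.6640 / 77.4850 = 3.3253
W = 7.6360 / 3.3253 = 2.2963 kW

COP = 3.3253, W = 2.2963 kW


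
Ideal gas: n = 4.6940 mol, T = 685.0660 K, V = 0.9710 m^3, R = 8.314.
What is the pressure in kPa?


P = nRT/V = 4.6940 * 8.314 * 685.0660 / 0.9710
= 26735.3282 / 0.9710 = 27533.8086 Pa = 27.5338 kPa

27.5338 kPa


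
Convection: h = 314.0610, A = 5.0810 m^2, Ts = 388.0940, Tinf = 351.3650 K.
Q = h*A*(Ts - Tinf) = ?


dT = 36.7290 K
Q = 314.0610 * 5.0810 * 36.7290 = 58610.0792 W

58610.0792 W


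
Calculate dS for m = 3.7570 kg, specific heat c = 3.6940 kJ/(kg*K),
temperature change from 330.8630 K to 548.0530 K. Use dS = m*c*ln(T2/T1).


T2/T1 = 1.6564
ln(T2/T1) = 0.5047
dS = 3.7570 * 3.6940 * 0.5047 = 7.0040 kJ/K

7.0040 kJ/K


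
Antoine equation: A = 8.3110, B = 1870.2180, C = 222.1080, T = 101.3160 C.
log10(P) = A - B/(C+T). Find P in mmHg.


C+T = 323.4240
B/(C+T) = 5.7826
log10(P) = 8.3110 - 5.7826 = 2.5284
P = 10^2.5284 = 337.6308 mmHg

337.6308 mmHg


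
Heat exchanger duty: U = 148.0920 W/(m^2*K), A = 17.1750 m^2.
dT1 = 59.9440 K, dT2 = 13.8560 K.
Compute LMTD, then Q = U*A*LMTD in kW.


LMTD = 31.4660 K
Q = 148.0920 * 17.1750 * 31.4660 = 80033.1234 W = 80.0331 kW

80.0331 kW


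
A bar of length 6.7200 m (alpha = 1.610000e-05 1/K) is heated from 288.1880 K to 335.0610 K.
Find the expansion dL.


dT = 46.8730 K
dL = 1.610000e-05 * 6.7200 * 46.8730 = 0.005071 m
L_final = 6.725071 m

dL = 0.005071 m


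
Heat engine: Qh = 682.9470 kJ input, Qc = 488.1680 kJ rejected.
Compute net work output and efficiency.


W = 682.9470 - 488.1680 = 194.7790 kJ
eta = 194.7790 / 682.9470 = 0.2852 = 28.5204%

W = 194.7790 kJ, eta = 28.5204%


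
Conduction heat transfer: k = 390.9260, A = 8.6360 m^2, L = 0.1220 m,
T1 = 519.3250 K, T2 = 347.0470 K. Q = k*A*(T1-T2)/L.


dT = 172.2780 K
Q = 390.9260 * 8.6360 * 172.2780 / 0.1220 = 4767351.5677 W

4767351.5677 W


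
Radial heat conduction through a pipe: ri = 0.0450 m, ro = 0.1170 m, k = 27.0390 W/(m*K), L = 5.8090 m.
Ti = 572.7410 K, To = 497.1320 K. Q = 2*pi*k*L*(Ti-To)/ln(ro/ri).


dT = 75.6090 K
ln(ro/ri) = 0.9555
Q = 2*pi*27.0390*5.8090*75.6090 / 0.9555 = 78092.5261 W

78092.5261 W


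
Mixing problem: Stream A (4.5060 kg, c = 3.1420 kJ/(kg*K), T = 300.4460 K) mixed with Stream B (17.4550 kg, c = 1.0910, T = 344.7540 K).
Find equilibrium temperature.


num = 10818.9600
den = 33.2013
Tf = 325.8600 K

325.8600 K


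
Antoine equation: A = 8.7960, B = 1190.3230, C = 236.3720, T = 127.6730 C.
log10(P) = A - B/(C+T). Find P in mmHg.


C+T = 364.0450
B/(C+T) = 3.2697
log10(P) = 8.7960 - 3.2697 = 5.5263
P = 10^5.5263 = 335958.8539 mmHg

335958.8539 mmHg


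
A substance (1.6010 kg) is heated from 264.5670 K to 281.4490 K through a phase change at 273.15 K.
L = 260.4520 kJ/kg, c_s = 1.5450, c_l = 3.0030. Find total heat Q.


Q1 (sensible, solid) = 1.6010 * 1.5450 * 8.5830 = 21.2304 kJ
Q2 (latent) = 1.6010 * 260.4520 = 416.9837 kJ
Q3 (sensible, liquid) = 1.6010 * 3.0030 * 8.2990 = 39.9000 kJ
Q_total = 478.1140 kJ

478.1140 kJ


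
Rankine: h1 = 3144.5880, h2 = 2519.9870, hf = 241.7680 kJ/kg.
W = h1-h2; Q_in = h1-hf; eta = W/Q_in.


W = 624.6010 kJ/kg
Q_in = 2902.8200 kJ/kg
eta = 0.2152 = 21.5170%

eta = 21.5170%


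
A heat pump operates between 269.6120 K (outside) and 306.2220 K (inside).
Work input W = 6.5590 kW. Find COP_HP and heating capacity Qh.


COP = 306.2220 / 36.6100 = 8.3644
Qh = 8.3644 * 6.5590 = 54.8623 kW

COP = 8.3644, Qh = 54.8623 kW


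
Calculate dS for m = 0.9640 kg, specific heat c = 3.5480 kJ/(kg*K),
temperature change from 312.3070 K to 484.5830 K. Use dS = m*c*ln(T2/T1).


T2/T1 = 1.5516
ln(T2/T1) = 0.4393
dS = 0.9640 * 3.5480 * 0.4393 = 1.5025 kJ/K

1.5025 kJ/K


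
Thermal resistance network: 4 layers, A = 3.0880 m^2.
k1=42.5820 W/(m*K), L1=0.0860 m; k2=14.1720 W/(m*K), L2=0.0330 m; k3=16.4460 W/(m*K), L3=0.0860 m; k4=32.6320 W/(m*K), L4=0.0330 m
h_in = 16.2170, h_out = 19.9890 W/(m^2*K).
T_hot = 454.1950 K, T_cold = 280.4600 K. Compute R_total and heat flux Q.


R_conv_in = 1/(16.2170*3.0880) = 0.0200
R_1 = 0.0860/(42.5820*3.0880) = 0.0007
R_2 = 0.0330/(14.1720*3.0880) = 0.0008
R_3 = 0.0860/(16.4460*3.0880) = 0.0017
R_4 = 0.0330/(32.6320*3.0880) = 0.0003
R_conv_out = 1/(19.9890*3.0880) = 0.0162
R_total = 0.0396 K/W
Q = 173.7350 / 0.0396 = 4387.4239 W

R_total = 0.0396 K/W, Q = 4387.4239 W


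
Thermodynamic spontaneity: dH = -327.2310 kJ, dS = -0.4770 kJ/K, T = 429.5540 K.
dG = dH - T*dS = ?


T*dS = 429.5540 * -0.4770 = -204.8973 kJ
dG = -327.2310 + 204.8973 = -122.3337 kJ (spontaneous)

dG = -122.3337 kJ, spontaneous


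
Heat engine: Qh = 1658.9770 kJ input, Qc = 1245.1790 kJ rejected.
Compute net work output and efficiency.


W = 1658.9770 - 1245.1790 = 413.7980 kJ
eta = 413.7980 / 1658.9770 = 0.2494 = 24.9430%

W = 413.7980 kJ, eta = 24.9430%


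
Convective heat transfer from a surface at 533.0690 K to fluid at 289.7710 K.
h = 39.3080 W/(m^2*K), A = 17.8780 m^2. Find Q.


dT = 243.2980 K
Q = 39.3080 * 17.8780 * 243.2980 = 170977.2861 W

170977.2861 W


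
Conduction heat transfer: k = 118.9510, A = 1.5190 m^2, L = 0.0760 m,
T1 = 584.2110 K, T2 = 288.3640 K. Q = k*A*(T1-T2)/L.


dT = 295.8470 K
Q = 118.9510 * 1.5190 * 295.8470 / 0.0760 = 703362.8866 W

703362.8866 W


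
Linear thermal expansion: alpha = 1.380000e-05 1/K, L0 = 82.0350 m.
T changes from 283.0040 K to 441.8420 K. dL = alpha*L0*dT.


dT = 158.8380 K
dL = 1.380000e-05 * 82.0350 * 158.8380 = 0.179818 m
L_final = 82.214818 m

dL = 0.179818 m


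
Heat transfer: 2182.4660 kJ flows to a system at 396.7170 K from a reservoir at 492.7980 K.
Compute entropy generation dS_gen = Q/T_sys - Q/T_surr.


dS_sys = 2182.4660/396.7170 = 5.5013 kJ/K
dS_surr = -2182.4660/492.7980 = -4.4287 kJ/K
dS_gen = 5.5013 - 4.4287 = 1.0726 kJ/K (irreversible)

dS_gen = 1.0726 kJ/K, irreversible


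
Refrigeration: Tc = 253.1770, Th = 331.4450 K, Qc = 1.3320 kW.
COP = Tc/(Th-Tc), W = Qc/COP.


COP = 253.1770 / 78.2680 = 3.2347
W = 1.3320 / 3.2347 = 0.4118 kW

COP = 3.2347, W = 0.4118 kW


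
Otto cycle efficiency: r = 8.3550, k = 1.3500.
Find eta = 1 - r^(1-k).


r^(k-1) = 2.1022
eta = 1 - 1/2.1022 = 0.5243 = 52.4316%

52.4316%


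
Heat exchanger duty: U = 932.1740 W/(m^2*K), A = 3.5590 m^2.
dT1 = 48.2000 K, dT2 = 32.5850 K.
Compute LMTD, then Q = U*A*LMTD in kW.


LMTD = 39.8843 K
Q = 932.1740 * 3.5590 * 39.8843 = 132320.6037 W = 132.3206 kW

132.3206 kW


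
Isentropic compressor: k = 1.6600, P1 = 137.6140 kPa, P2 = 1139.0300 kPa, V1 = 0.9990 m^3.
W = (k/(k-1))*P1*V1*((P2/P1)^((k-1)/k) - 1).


(k-1)/k = 0.3976
(P2/P1)^exp = 2.3171
W = 2.5152 * 137.6140 * 0.9990 * (2.3171 - 1) = 455.4050 kJ

455.4050 kJ


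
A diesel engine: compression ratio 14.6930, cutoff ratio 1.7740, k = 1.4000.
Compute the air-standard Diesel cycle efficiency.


r^(k-1) = 2.9298
rc^k = 2.2312
eta = 0.6122 = 61.2199%

61.2199%


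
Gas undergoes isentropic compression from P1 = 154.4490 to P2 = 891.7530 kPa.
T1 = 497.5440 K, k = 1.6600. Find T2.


(k-1)/k = 0.3976
(P2/P1)^exp = 2.0079
T2 = 497.5440 * 2.0079 = 999.0344 K

999.0344 K


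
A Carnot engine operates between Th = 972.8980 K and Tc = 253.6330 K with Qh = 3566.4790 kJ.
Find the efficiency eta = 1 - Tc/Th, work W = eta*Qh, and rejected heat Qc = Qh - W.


eta = 1 - 253.6330/972.8980 = 0.7393
W = 0.7393 * 3566.4790 = 2636.7035 kJ
Qc = 3566.4790 - 2636.7035 = 929.7755 kJ

eta = 73.9302%, W = 2636.7035 kJ, Qc = 929.7755 kJ


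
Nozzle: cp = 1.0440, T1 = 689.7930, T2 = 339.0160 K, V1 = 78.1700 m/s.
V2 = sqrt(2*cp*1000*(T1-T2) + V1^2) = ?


dT = 350.7770 K
2*cp*1000*dT = 732422.3760
V1^2 = 6110.5489
V2 = sqrt(738532.9249) = 859.3794 m/s

859.3794 m/s


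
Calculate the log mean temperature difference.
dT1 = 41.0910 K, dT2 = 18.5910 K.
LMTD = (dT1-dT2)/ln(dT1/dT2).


dT1/dT2 = 2.2103
ln(dT1/dT2) = 0.7931
LMTD = 22.5000 / 0.7931 = 28.3693 K

28.3693 K


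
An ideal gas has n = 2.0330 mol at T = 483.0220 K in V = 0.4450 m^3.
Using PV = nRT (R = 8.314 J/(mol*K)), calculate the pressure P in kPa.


P = nRT/V = 2.0330 * 8.314 * 483.0220 / 0.4450
= 8164.2127 / 0.4450 = 18346.5454 Pa = 18.3465 kPa

18.3465 kPa


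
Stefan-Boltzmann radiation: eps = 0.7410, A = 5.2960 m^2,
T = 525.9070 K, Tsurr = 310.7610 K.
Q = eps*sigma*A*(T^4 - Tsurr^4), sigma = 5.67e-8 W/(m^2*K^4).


T^4 = 7.6495e+10
Tsurr^4 = 9.3262e+09
Q = 0.7410 * 5.67e-8 * 5.2960 * 6.7169e+10 = 14945.8215 W

14945.8215 W


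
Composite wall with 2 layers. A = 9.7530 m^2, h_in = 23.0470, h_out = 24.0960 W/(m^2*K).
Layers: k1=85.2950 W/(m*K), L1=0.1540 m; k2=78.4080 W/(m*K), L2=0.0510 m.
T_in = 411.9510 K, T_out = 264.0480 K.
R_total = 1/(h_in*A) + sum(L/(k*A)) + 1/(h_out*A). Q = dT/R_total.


R_conv_in = 1/(23.0470*9.7530) = 0.0044
R_1 = 0.1540/(85.2950*9.7530) = 0.0002
R_2 = 0.0510/(78.4080*9.7530) = 6.6692e-05
R_conv_out = 1/(24.0960*9.7530) = 0.0043
R_total = 0.0090 K/W
Q = 147.9030 / 0.0090 = 16514.7188 W

R_total = 0.0090 K/W, Q = 16514.7188 W


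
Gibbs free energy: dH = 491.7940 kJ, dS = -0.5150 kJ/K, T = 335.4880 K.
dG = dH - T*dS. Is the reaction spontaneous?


T*dS = 335.4880 * -0.5150 = -172.7763 kJ
dG = 491.7940 + 172.7763 = 664.5703 kJ (non-spontaneous)

dG = 664.5703 kJ, non-spontaneous


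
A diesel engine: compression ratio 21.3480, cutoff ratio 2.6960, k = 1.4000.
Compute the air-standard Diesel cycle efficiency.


r^(k-1) = 3.4021
rc^k = 4.0087
eta = 0.6275 = 62.7533%

62.7533%


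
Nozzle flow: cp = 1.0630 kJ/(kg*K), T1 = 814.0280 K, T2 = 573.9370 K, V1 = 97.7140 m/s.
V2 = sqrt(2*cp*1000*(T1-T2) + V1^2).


dT = 240.0910 K
2*cp*1000*dT = 510433.4660
V1^2 = 9548.0258
V2 = sqrt(519981.4918) = 721.0974 m/s

721.0974 m/s


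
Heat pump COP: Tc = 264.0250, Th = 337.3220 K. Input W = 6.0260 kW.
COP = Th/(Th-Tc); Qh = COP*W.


COP = 337.3220 / 73.2970 = 4.6021
Qh = 4.6021 * 6.0260 = 27.7324 kW

COP = 4.6021, Qh = 27.7324 kW


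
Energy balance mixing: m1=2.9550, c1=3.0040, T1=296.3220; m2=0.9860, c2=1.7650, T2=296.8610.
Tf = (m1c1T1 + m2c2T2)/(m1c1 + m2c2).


num = 3147.0213
den = 10.6171
Tf = 296.4103 K

296.4103 K


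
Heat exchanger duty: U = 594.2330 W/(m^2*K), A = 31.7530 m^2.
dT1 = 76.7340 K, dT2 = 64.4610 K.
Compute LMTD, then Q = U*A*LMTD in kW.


LMTD = 70.4193 K
Q = 594.2330 * 31.7530 * 70.4193 = 1328720.0370 W = 1328.7200 kW

1328.7200 kW


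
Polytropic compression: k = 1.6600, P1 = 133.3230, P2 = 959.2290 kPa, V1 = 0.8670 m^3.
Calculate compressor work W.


(k-1)/k = 0.3976
(P2/P1)^exp = 2.1915
W = 2.5152 * 133.3230 * 0.8670 * (2.1915 - 1) = 346.4040 kJ

346.4040 kJ


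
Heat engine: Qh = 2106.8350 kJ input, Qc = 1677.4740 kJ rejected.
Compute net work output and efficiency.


W = 2106.8350 - 1677.4740 = 429.3610 kJ
eta = 429.3610 / 2106.8350 = 0.2038 = 20.3794%

W = 429.3610 kJ, eta = 20.3794%


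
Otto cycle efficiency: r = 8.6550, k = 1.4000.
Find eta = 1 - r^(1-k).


r^(k-1) = 2.3709
eta = 1 - 1/2.3709 = 0.5782 = 57.8213%

57.8213%


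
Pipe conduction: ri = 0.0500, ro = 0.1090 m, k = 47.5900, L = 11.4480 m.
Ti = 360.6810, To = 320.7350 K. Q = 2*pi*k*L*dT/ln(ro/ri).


dT = 39.9460 K
ln(ro/ri) = 0.7793
Q = 2*pi*47.5900*11.4480*39.9460 / 0.7793 = 175460.7381 W

175460.7381 W


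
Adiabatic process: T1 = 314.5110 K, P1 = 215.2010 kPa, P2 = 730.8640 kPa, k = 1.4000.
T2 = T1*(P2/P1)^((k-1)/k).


(k-1)/k = 0.2857
(P2/P1)^exp = 1.4181
T2 = 314.5110 * 1.4181 = 446.0134 K

446.0134 K


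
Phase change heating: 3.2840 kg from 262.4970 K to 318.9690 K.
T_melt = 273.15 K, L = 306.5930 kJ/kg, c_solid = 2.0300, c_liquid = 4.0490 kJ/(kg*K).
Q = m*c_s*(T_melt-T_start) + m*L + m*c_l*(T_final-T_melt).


Q1 (sensible, solid) = 3.2840 * 2.0300 * 10.6530 = 71.0184 kJ
Q2 (latent) = 3.2840 * 306.5930 = 1006.8514 kJ
Q3 (sensible, liquid) = 3.2840 * 4.0490 * 45.8190 = 609.2514 kJ
Q_total = 1687.1212 kJ

1687.1212 kJ


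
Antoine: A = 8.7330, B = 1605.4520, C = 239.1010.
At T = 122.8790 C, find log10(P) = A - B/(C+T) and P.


C+T = 361.9800
B/(C+T) = 4.4352
log10(P) = 8.7330 - 4.4352 = 4.2978
P = 10^4.2978 = 19852.0191 mmHg

19852.0191 mmHg


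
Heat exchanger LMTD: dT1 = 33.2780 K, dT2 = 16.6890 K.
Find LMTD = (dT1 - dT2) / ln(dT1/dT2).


dT1/dT2 = 1.9940
ln(dT1/dT2) = 0.6901
LMTD = 16.5890 / 0.6901 = 24.0369 K

24.0369 K


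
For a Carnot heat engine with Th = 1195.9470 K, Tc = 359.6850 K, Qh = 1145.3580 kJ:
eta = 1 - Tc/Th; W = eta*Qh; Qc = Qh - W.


eta = 1 - 359.6850/1195.9470 = 0.6992
W = 0.6992 * 1145.3580 = 800.8878 kJ
Qc = 1145.3580 - 800.8878 = 344.4702 kJ

eta = 69.9247%, W = 800.8878 kJ, Qc = 344.4702 kJ


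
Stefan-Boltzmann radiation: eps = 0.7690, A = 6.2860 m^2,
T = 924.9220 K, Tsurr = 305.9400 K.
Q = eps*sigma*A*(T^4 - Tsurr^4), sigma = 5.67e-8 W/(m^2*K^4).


T^4 = 7.3185e+11
Tsurr^4 = 8.7608e+09
Q = 0.7690 * 5.67e-8 * 6.2860 * 7.2309e+11 = 198186.4581 W

198186.4581 W


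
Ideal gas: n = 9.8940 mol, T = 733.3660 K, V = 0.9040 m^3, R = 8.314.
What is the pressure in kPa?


P = nRT/V = 9.8940 * 8.314 * 733.3660 / 0.9040
= 60325.7455 / 0.9040 = 66732.0194 Pa = 66.7320 kPa

66.7320 kPa


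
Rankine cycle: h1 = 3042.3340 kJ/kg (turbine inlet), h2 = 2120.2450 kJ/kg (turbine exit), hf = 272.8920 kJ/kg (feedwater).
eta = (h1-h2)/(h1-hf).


W = 922.0890 kJ/kg
Q_in = 2769.4420 kJ/kg
eta = 0.3330 = 33.2951%

eta = 33.2951%


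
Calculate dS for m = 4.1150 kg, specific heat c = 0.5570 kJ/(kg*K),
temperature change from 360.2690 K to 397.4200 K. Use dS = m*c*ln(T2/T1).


T2/T1 = 1.1031
ln(T2/T1) = 0.0981
dS = 4.1150 * 0.5570 * 0.0981 = 0.2249 kJ/K

0.2249 kJ/K


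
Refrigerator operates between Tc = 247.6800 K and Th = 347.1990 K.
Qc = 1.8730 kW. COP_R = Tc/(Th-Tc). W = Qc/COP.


COP = 247.6800 / 99.5190 = 2.4888
W = 1.8730 / 2.4888 = 0.7526 kW

COP = 2.4888, W = 0.7526 kW


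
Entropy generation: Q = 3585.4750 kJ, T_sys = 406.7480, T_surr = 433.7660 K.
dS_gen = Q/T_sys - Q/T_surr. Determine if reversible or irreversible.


dS_sys = 3585.4750/406.7480 = 8.8150 kJ/K
dS_surr = -3585.4750/433.7660 = -8.2659 kJ/K
dS_gen = 8.8150 - 8.2659 = 0.5491 kJ/K (irreversible)

dS_gen = 0.5491 kJ/K, irreversible


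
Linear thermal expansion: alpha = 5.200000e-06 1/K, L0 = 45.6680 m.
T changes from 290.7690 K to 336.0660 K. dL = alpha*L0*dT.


dT = 45.2970 K
dL = 5.200000e-06 * 45.6680 * 45.2970 = 0.010757 m
L_final = 45.678757 m

dL = 0.010757 m


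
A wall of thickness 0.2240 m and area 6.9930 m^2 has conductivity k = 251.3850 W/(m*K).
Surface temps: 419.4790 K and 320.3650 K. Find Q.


dT = 99.1140 K
Q = 251.3850 * 6.9930 * 99.1140 / 0.2240 = 777839.2849 W

777839.2849 W


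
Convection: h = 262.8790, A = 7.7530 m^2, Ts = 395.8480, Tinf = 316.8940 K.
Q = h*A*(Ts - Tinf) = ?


dT = 78.9540 K
Q = 262.8790 * 7.7530 * 78.9540 = 160916.2174 W

160916.2174 W


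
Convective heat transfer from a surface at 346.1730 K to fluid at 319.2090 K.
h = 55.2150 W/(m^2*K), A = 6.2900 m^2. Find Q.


dT = 26.9640 K
Q = 55.2150 * 6.2900 * 26.9640 = 9364.6606 W

9364.6606 W


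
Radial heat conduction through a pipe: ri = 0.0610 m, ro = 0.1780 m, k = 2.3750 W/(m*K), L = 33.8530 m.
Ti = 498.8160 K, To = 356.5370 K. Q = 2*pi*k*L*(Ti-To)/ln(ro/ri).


dT = 142.2790 K
ln(ro/ri) = 1.0709
Q = 2*pi*2.3750*33.8530*142.2790 / 1.0709 = 67116.3919 W

67116.3919 W
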